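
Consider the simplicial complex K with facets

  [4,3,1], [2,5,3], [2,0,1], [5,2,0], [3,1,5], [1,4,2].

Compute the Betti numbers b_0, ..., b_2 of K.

K has 6 vertices, 12 edges, 6 triangles.
rank ∂_0 = 0, rank ∂_1 = 5 ⇒ b_0 = 6 − 0 − 5 = 1; all invariant factors of ∂_1 are 1 so no torsion. So H_0 = Z.
rank ∂_1 = 5, rank ∂_2 = 6 ⇒ b_1 = 12 − 5 − 6 = 1; all invariant factors of ∂_2 are 1 so no torsion. So H_1 = Z.
rank ∂_2 = 6, rank ∂_3 = 0 ⇒ b_2 = 6 − 6 − 0 = 0. So H_2 = 0.

b_0 = 1, b_1 = 1, b_2 = 0.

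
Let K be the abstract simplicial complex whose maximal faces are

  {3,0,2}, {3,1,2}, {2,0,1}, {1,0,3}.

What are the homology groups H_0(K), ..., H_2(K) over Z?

H_0 ≅ Z,  H_1 = 0,  H_2 ≅ Z.

K has 4 vertices, 6 edges, 4 triangles.
rank ∂_0 = 0, rank ∂_1 = 3 ⇒ b_0 = 4 − 0 − 3 = 1; all invariant factors of ∂_1 are 1 so no torsion. So H_0 = Z.
rank ∂_1 = 3, rank ∂_2 = 3 ⇒ b_1 = 6 − 3 − 3 = 0; all invariant factors of ∂_2 are 1 so no torsion. So H_1 = 0.
rank ∂_2 = 3, rank ∂_3 = 0 ⇒ b_2 = 4 − 3 − 0 = 1. So H_2 = Z.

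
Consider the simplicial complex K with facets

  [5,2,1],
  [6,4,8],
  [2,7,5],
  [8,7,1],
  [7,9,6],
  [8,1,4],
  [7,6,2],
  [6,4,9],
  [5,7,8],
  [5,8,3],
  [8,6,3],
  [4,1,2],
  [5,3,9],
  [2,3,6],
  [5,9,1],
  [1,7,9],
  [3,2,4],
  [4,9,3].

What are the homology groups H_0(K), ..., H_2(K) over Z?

H_0 ≅ Z,  H_1 ≅ Z ⊕ Z/2Z,  H_2 = 0.

K has 9 vertices, 27 edges, 18 triangles.
rank ∂_0 = 0, rank ∂_1 = 8 ⇒ b_0 = 9 − 0 − 8 = 1; all invariant factors of ∂_1 are 1 so no torsion. So H_0 = Z.
rank ∂_1 = 8, rank ∂_2 = 18 ⇒ b_1 = 27 − 8 − 18 = 1; ∂_2 has invariant factor(s) [2] giving torsion. So H_1 = Z ⊕ Z/2Z.
rank ∂_2 = 18, rank ∂_3 = 0 ⇒ b_2 = 18 − 18 − 0 = 0. So H_2 = 0.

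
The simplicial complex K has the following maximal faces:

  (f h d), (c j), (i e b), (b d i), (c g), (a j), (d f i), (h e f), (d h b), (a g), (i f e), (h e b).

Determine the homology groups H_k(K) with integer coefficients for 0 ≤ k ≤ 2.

Take the total order a < b < c < d < e < f < g < h < i < j on the vertex set. Then K (dimension 2) consists of the simplices:

  0-simplices (10): a, b, c, d, e, f, g, h, i, j
  1-simplices (16): ag, aj, bd, be, bh, bi, cg, cj, df, dh, di, ef, eh, ei, fh, fi
  2-simplices (8): bdh, bdi, beh, bei, dfh, dfi, efh, efi

so the chain groups are C_0 ≅ Z^10, C_1 ≅ Z^16, C_2 ≅ Z^8.

∂_1: C_1 → C_0 is given by ∂[p,q] = [q] − [p]. For instance
  ∂aj = j − a.
The resulting 10×16 matrix has rank 8, and its Smith normal form has invariant factors (1,1,1,1,1,1,1,1).

Boundary ∂_2: C_2 → C_1 sends each 2-simplex [p,q,r] to [q,r] − [p,r] + [p,q]. For instance
  ∂bei = ei − bi + be,
  ∂dfi = fi − di + df.
The 16×8 boundary matrix has rank 7 and Smith normal form diag(1,1,1,1,1,1,1).

Now H_k = ker ∂_k / im ∂_{k+1}, so:

  H_0: rank C_0 − rank ∂_1 = 10 − 8 = 2, and the invariant factors of ∂_1 are all 1, so H_0 = Z^2.
  H_1: rank ker ∂_1 − rank ∂_2 = (16 − 8) − 7 = 1, and the invariant factors of ∂_2 are all 1, so H_1 = Z.
  H_2: rank ker ∂_2 − rank ∂_3 = (8 − 7) − 0 = 1, and there is no ∂_3, so H_2 = Z.

H_0 = Z^2,  H_1 = Z,  H_2 = Z.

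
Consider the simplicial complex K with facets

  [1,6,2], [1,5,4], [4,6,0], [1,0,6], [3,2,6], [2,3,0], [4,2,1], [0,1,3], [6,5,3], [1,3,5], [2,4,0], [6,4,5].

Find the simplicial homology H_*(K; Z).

Take the total order 0 < 1 < 2 < 3 < 4 < 5 < 6 on the vertex set. Then K (dimension 2) consists of the simplices:

  0-simplices (7): [0], [1], [2], [3], [4], [5], [6]
  1-simplices (18): [0,1], [0,2], [0,3], [0,4], [0,6], [1,2], [1,3], [1,4], [1,5], [1,6], [2,3], [2,4], [2,6], [3,5], [3,6], [4,5], [4,6], [5,6]
  2-simplices (12): [0,1,3], [0,1,6], [0,2,3], [0,2,4], [0,4,6], [1,2,4], [1,2,6], [1,3,5], [1,4,5], [2,3,6], [3,5,6], [4,5,6]

giving chain groups C_0 ≅ Z^7, C_1 ≅ Z^18, C_2 ≅ Z^12.

The boundary map ∂_1: C_1 → C_0 is given by ∂[p,q] = [q] − [p]. For instance
  ∂[1,2] = [2] − [1].
This gives a 7×18 integer matrix of rank 6; reducing to Smith normal form yields diagonal entries (1,1,1,1,1,1).

∂_2: C_2 → C_1 maps a triangle to the signed sum of its edges. For instance
  ∂[0,1,3] = [1,3] − [0,3] + [0,1],
  ∂[0,1,6] = [1,6] − [0,6] + [0,1].
The resulting 18×12 matrix has rank 12, and its Smith normal form has invariant factors (1,1,1,1,1,1,1,1,1,1,1,2).

From H_k ≅ ker(∂_k) / im(∂_{k+1}) we obtain:

  H_0: rank C_0 − rank ∂_1 = 7 − 6 = 1, and the invariant factors of ∂_1 are all 1, so H_0 = Z.
  H_1: rank ker ∂_1 − rank ∂_2 = (18 − 6) − 12 = 0, and ∂_2 has invariant factor 2 > 1, so H_1 = Z/2.
  H_2: rank ker ∂_2 − rank ∂_3 = (12 − 12) − 0 = 0, and there is no ∂_3, so H_2 = 0.

H_0 = Z,  H_1 = Z/2,  H_2 = 0.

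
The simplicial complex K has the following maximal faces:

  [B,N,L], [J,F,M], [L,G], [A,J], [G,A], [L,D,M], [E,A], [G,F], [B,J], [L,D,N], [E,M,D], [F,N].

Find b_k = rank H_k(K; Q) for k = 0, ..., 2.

Order the vertices as A < B < D < E < F < G < J < L < M < N. Listing each simplex with vertices in this order, K has dimension 2 with simplices:

  0-simplices (10): A, B, D, E, F, G, J, L, M, N
  1-simplices (19): AE, AG, AJ, BJ, BL, BN, DE, DL, DM, DN, EM, FG, FJ, FM, FN, GL, JM, LM, LN
  2-simplices (5): BLN, DEM, DLM, DLN, FJM

giving chain groups C_0 ≅ Z^10, C_1 ≅ Z^19, C_2 ≅ Z^5.

Boundary ∂_1: C_1 → C_0 is given by ∂[p,q] = [q] − [p]. For instance
  ∂GL = L − G.
This gives a 10×19 integer matrix of rank 9; reducing to Smith normal form yields diagonal entries (1,1,1,1,1,1,1,1,1).

Boundary ∂_2: C_2 → C_1 maps a triangle to the signed sum of its edges. For instance
  ∂DLM = LM − DM + DL,
  ∂DLN = LN − DN + DL.
The 19×5 boundary matrix has rank 5 and Smith normal form diag(1,1,1,1,1).

Computing H_k = (kernel of ∂_k) / (image of ∂_{k+1}):

  H_0: rank C_0 − rank ∂_1 = 10 − 9 = 1, and the invariant factors of ∂_1 are all 1, so H_0 = Z.
  H_1: rank ker ∂_1 − rank ∂_2 = (19 − 9) − 5 = 5, and the invariant factors of ∂_2 are all 1, so H_1 = Z^5.
  H_2: rank ker ∂_2 − rank ∂_3 = (5 − 5) − 0 = 0, and there is no ∂_3, so H_2 = 0.

Hence the Betti numbers are b_0 = 1, b_1 = 5, b_2 = 0.

b_0 = 1, b_1 = 5, b_2 = 0.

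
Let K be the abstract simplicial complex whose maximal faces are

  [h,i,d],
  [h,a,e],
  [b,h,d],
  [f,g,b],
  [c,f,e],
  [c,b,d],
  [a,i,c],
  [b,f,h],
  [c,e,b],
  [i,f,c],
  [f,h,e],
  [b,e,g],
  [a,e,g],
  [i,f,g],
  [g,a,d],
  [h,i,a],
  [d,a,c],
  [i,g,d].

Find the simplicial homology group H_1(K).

H_1 = Z ⊕ Z/2Z.

Take the total order a < b < c < d < e < f < g < h < i on the vertex set. Then K (dimension 2) consists of the simplices:

  0-simplices (9): a, b, c, d, e, f, g, h, i
  1-simplices (27): ac, ad, ae, ag, ah, ai, bc, bd, be, bf, bg, bh, cd, ce, cf, ci, dg, dh, di, ef, eg, eh, fg, fh, fi, gi, hi
  2-simplices (18): acd, aci, adg, aeg, aeh, ahi, bcd, bce, bdh, beg, bfg, bfh, cef, cfi, dgi, dhi, efh, fgi

so the chain groups are C_0 ≅ Z^9, C_1 ≅ Z^27, C_2 ≅ Z^18.

∂_1: C_1 → C_0 maps an edge to its endpoints' difference, ∂[p,q] = q − p. For instance
  ∂eh = h − e.
The resulting 9×27 matrix has rank 8, and its Smith normal form has invariant factors (1,1,1,1,1,1,1,1).

Boundary ∂_2: C_2 → C_1 sends each 2-simplex [p,q,r] to [q,r] − [p,r] + [p,q]. For instance
  ∂dgi = gi − di + dg,
  ∂efh = fh − eh + ef.
As a 27×18 matrix over Z this has rank 18, with invariant factors (1,1,1,1,1,1,1,1,1,1,1,1,1,1,1,1,1,2).

From H_k ≅ ker(∂_k) / im(∂_{k+1}) we obtain:

  H_1: rank ker ∂_1 − rank ∂_2 = (27 − 8) − 18 = 1, and ∂_2 has invariant factor 2 > 1, so H_1 ≅ Z ⊕ Z/2Z.

(K is a triangulation of the Klein bottle.)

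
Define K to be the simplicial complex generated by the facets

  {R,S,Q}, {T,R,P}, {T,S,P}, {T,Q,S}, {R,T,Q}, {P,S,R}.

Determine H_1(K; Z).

Fix the vertex order P < Q < R < S < T and write every simplex with vertices in increasing order. Then dim K = 2 and the simplices of K are:

  0-simplices (5): P, Q, R, S, T
  1-simplices (9): PR, PS, PT, QR, QS, QT, RS, RT, ST
  2-simplices (6): PRS, PRT, PST, QRS, QRT, QST

so the chain groups are C_0 ≅ Z^5, C_1 ≅ Z^9, C_2 ≅ Z^6.

∂_1: C_1 → C_0 is given by ∂[p,q] = [q] − [p]. For instance
  ∂QR = R − Q.
This gives a 5×9 integer matrix of rank 4; reducing to Smith normal form yields diagonal entries (1,1,1,1).

∂_2: C_2 → C_1 sends each 2-simplex [p,q,r] to [q,r] − [p,r] + [p,q]. For instance
  ∂QRS = RS − QS + QR,
  ∂PST = ST − PT + PS.
The resulting 9×6 matrix has rank 5, and its Smith normal form has invariant factors (1,1,1,1,1).

From H_k ≅ ker(∂_k) / im(∂_{k+1}) we obtain:

  H_1: rank ker ∂_1 − rank ∂_2 = (9 − 4) − 5 = 0, and the invariant factors of ∂_2 are all 1, so H_1 ≅ 0.

H_1 ≅ 0.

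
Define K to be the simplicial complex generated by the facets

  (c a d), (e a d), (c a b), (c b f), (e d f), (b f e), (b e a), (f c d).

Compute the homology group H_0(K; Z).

Take the total order a < b < c < d < e < f on the vertex set. Then K (dimension 2) consists of the simplices:

  0-simplices (6): a, b, c, d, e, f
  1-simplices (12): ab, ac, ad, ae, bc, be, bf, cd, cf, de, df, ef
  2-simplices (8): abc, abe, acd, ade, bcf, bef, cdf, def

so the chain groups are C_0 ≅ Z^6, C_1 ≅ Z^12, C_2 ≅ Z^8.

The boundary map ∂_1: C_1 → C_0 sends each edge [p,q] (with p < q) to q − p.
As a 6×12 matrix over Z this has rank 5, with invariant factors (1,1,1,1,1).

Boundary ∂_2: C_2 → C_1 maps a triangle to the signed sum of its edges. For instance
  ∂cdf = df − cf + cd,
  ∂acd = cd − ad + ac.
As a 12×8 matrix over Z this has rank 7, with invariant factors (1,1,1,1,1,1,1).

From H_k ≅ ker(∂_k) / im(∂_{k+1}) we obtain:

  H_0: rank C_0 − rank ∂_1 = 6 − 5 = 1, and the invariant factors of ∂_1 are all 1, so H_0 ≅ Z.

H_0 = Z.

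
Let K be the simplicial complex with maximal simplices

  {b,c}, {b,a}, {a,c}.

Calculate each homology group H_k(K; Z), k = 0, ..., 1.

Take the total order a < b < c on the vertex set. Then K (dimension 1) consists of the simplices:

  0-simplices (3): a, b, c
  1-simplices (3): ab, ac, bc

so the chain groups are C_0 ≅ Z^3, C_1 ≅ Z^3.

Boundary ∂_1: C_1 → C_0 sends each edge [p,q] (with p < q) to q − p. For instance
  ∂ac = c − a.
The 3×3 boundary matrix has rank 2 and Smith normal form diag(1,1).

From H_k ≅ ker(∂_k) / im(∂_{k+1}) we obtain:

  H_0: rank C_0 − rank ∂_1 = 3 − 2 = 1, and the invariant factors of ∂_1 are all 1, so H_0 = Z.
  H_1: rank ker ∂_1 − rank ∂_2 = (3 − 2) − 0 = 1, and there is no ∂_2, so H_1 = Z.

As a check, the Euler characteristic is 3 − 3 = 0, which agrees with 1 − 1 = 0.

H_0 = Z,  H_1 = Z.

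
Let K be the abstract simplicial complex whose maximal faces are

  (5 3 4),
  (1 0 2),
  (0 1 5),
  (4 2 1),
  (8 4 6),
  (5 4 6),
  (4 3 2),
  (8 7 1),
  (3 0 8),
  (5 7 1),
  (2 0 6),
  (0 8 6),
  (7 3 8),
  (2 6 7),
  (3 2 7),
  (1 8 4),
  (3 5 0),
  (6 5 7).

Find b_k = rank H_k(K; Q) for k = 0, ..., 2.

b_0 = 1, b_1 = 2, b_2 = 1.

Take the total order 0 < 1 < 2 < 3 < 4 < 5 < 6 < 7 < 8 on the vertex set. Then K (dimension 2) consists of the simplices:

  0-simplices (9): [0], [1], [2], [3], [4], [5], [6], [7], [8]
  1-simplices (27): (27 of them)
  2-simplices (18): [0,1,2], [0,1,5], [0,2,6], [0,3,5], [0,3,8], [0,6,8], [1,2,4], [1,4,8], [1,5,7], [1,7,8], [2,3,4], [2,3,7], [2,6,7], [3,4,5], [3,7,8], [4,5,6], [4,6,8], [5,6,7]

so the chain groups are C_0 ≅ Z^9, C_1 ≅ Z^27, C_2 ≅ Z^18.

The boundary map ∂_1: C_1 → C_0 is given by ∂[p,q] = [q] − [p]. For instance
  ∂[1,7] = [7] − [1].
The 9×27 boundary matrix has rank 8 and Smith normal form diag(1,1,1,1,1,1,1,1).

Boundary ∂_2: C_2 → C_1 acts by ∂[p,q,r] = [q,r] − [p,r] + [p,q]. For instance
  ∂[0,3,5] = [3,5] − [0,5] + [0,3],
  ∂[1,5,7] = [5,7] − [1,7] + [1,5].
As a 27×18 matrix over Z this has rank 17, with invariant factors (1,1,1,1,1,1,1,1,1,1,1,1,1,1,1,1,1).

From H_k ≅ ker(∂_k) / im(∂_{k+1}) we obtain:

  H_0: rank C_0 − rank ∂_1 = 9 − 8 = 1, and the invariant factors of ∂_1 are all 1, so H_0 = Z.
  H_1: rank ker ∂_1 − rank ∂_2 = (27 − 8) − 17 = 2, and the invariant factors of ∂_2 are all 1, so H_1 = Z^2.
  H_2: rank ker ∂_2 − rank ∂_3 = (18 − 17) − 0 = 1, and there is no ∂_3, so H_2 = Z.

As a check, the Euler characteristic is 9 − 27 + 18 = 0, which agrees with 1 − 2 + 1 = 0.
(K is a triangulation of the torus T^2.)

Hence the Betti numbers are b_0 = 1, b_1 = 2, b_2 = 1.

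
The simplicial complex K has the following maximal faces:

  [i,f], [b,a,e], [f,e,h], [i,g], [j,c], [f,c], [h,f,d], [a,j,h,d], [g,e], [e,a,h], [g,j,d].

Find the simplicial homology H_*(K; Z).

Order the vertices as a < b < c < d < e < f < g < h < i < j. Listing each simplex with vertices in this order, K has dimension 3 with simplices:

  0-simplices (10): a, b, c, d, e, f, g, h, i, j
  1-simplices (20): ab, ad, ae, ah, aj, be, cf, cj, df, dg, dh, dj, ef, eg, eh, fh, fi, gi, gj, hj
  2-simplices (9): abe, adh, adj, aeh, ahj, dfh, dgj, dhj, efh
  3-simplices (1): adhj

giving chain groups C_0 ≅ Z^10, C_1 ≅ Z^20, C_2 ≅ Z^9, C_3 ≅ Z^1.

∂_1: C_1 → C_0 is given by ∂[p,q] = [q] − [p]. For instance
  ∂ae = e − a.
As a 10×20 matrix over Z this has rank 9, with invariant factors (1,1,1,1,1,1,1,1,1).

∂_2: C_2 → C_1 sends each 2-simplex [p,q,r] to [q,r] − [p,r] + [p,q]. For instance
  ∂dfh = fh − dh + df,
  ∂efh = fh − eh + ef.
The resulting 20×9 matrix has rank 8, and its Smith normal form has invariant factors (1,1,1,1,1,1,1,1).

Boundary ∂_3: C_3 → C_2 sends each 3-simplex σ to the alternating sum Σ_i (−1)^i (σ with its i-th vertex removed). For instance
  ∂adhj = dhj − ahj + adj − adh.
As a 9×1 matrix over Z this has rank 1, with invariant factors (1).

Reading off H_k = ker ∂_k / im ∂_{k+1}:

  H_0: rank C_0 − rank ∂_1 = 10 − 9 = 1, and the invariant factors of ∂_1 are all 1, so H_0 ≅ Z.
  H_1: rank ker ∂_1 − rank ∂_2 = (20 − 9) − 8 = 3, and the invariant factors of ∂_2 are all 1, so H_1 ≅ Z^3.
  H_2: rank ker ∂_2 − rank ∂_3 = (9 − 8) − 1 = 0, and the invariant factors of ∂_3 are all 1, so H_2 ≅ 0.
  H_3: rank ker ∂_3 − rank ∂_4 = (1 − 1) − 0 = 0, and there is no ∂_4, so H_3 ≅ 0.

H_0 ≅ Z,  H_1 ≅ Z^3,  H_2 = 0,  H_3 = 0.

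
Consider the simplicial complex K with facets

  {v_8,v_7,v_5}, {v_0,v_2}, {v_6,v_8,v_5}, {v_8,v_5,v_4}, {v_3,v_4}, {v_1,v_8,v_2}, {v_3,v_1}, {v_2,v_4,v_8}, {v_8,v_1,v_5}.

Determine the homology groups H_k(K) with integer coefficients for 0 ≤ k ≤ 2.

Order the vertices as v_0 < v_1 < v_2 < v_3 < v_4 < v_5 < v_6 < v_7 < v_8. Listing each simplex with vertices in this order, K has dimension 2 with simplices:

  0-simplices (9): [v_0], [v_1], [v_2], [v_3], [v_4], [v_5], [v_6], [v_7], [v_8]
  1-simplices (15): (15 of them)
  2-simplices (6): [v_1,v_2,v_8], [v_1,v_5,v_8], [v_2,v_4,v_8], [v_4,v_5,v_8], [v_5,v_6,v_8], [v_5,v_7,v_8]

Hence C_0 ≅ Z^9, C_1 ≅ Z^15, C_2 ≅ Z^6.

∂_1: C_1 → C_0 sends each edge [p,q] (with p < q) to q − p. For instance
  ∂[v_1,v_2] = [v_2] − [v_1].
This gives a 9×15 integer matrix of rank 8; reducing to Smith normal form yields diagonal entries (1,1,1,1,1,1,1,1).

The boundary map ∂_2: C_2 → C_1 sends each 2-simplex [p,q,r] to [q,r] − [p,r] + [p,q]. For instance
  ∂[v_4,v_5,v_8] = [v_5,v_8] − [v_4,v_8] + [v_4,v_5],
  ∂[v_1,v_2,v_8] = [v_2,v_8] − [v_1,v_8] + [v_1,v_2].
The resulting 15×6 matrix has rank 6, and its Smith normal form has invariant factors (1,1,1,1,1,1).

Computing H_k = (kernel of ∂_k) / (image of ∂_{k+1}):

  H_0: rank C_0 − rank ∂_1 = 9 − 8 = 1, and the invariant factors of ∂_1 are all 1, so H_0 = Z.
  H_1: rank ker ∂_1 − rank ∂_2 = (15 − 8) − 6 = 1, and the invariant factors of ∂_2 are all 1, so H_1 = Z.
  H_2: rank ker ∂_2 − rank ∂_3 = (6 − 6) − 0 = 0, and there is no ∂_3, so H_2 = 0.

As a check, the Euler characteristic is 9 − 15 + 6 = 0, which agrees with 1 − 1 + 0 = 0.

H_0 ≅ Z,  H_1 ≅ Z,  H_2 = 0.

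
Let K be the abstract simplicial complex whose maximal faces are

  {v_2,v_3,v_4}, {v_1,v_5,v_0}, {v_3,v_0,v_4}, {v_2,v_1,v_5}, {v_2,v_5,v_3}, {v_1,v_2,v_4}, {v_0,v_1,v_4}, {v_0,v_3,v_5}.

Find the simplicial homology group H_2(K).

Order the vertices as v_0 < v_1 < v_2 < v_3 < v_4 < v_5. Listing each simplex with vertices in this order, K has dimension 2 with simplices:

  0-simplices (6): [v_0], [v_1], [v_2], [v_3], [v_4], [v_5]
  1-simplices (12): [v_0,v_1], [v_0,v_3], [v_0,v_4], [v_0,v_5], [v_1,v_2], [v_1,v_4], [v_1,v_5], [v_2,v_3], [v_2,v_4], [v_2,v_5], [v_3,v_4], [v_3,v_5]
  2-simplices (8): [v_0,v_1,v_4], [v_0,v_1,v_5], [v_0,v_3,v_4], [v_0,v_3,v_5], [v_1,v_2,v_4], [v_1,v_2,v_5], [v_2,v_3,v_4], [v_2,v_3,v_5]

giving chain groups C_0 ≅ Z^6, C_1 ≅ Z^12, C_2 ≅ Z^8.

∂_1: C_1 → C_0 maps an edge to its endpoints' difference, ∂[p,q] = q − p.
This gives a 6×12 integer matrix of rank 5; reducing to Smith normal form yields diagonal entries (1,1,1,1,1).

Boundary ∂_2: C_2 → C_1 sends each 2-simplex [p,q,r] to [q,r] − [p,r] + [p,q]. For instance
  ∂[v_0,v_3,v_5] = [v_3,v_5] − [v_0,v_5] + [v_0,v_3],
  ∂[v_0,v_3,v_4] = [v_3,v_4] − [v_0,v_4] + [v_0,v_3].
The 12×8 boundary matrix has rank 7 and Smith normal form diag(1,1,1,1,1,1,1).

From H_k ≅ ker(∂_k) / im(∂_{k+1}) we obtain:

  H_2: rank ker ∂_2 − rank ∂_3 = (8 − 7) − 0 = 1, and there is no ∂_3, so H_2 = Z.

H_2 ≅ Z.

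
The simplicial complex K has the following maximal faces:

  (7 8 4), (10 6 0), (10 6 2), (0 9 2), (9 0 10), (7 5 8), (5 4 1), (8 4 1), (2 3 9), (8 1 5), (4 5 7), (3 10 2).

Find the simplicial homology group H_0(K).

H_0 ≅ Z^2.

We work with the vertex ordering 0 < 1 < 2 < 3 < 4 < 5 < 6 < 7 < 8 < 9 < 10. The simplices of K, each written with vertices in increasing order, are:

  0-simplices (11): [0], [1], [2], [3], [4], [5], [6], [7], [8], [9], [10]
  1-simplices (21): [0,2], [0,6], [0,9], [0,10], [1,4], [1,5], [1,8], [2,3], [2,6], [2,9], [2,10], [3,9], [3,10], [4,5], [4,7], [4,8], [5,7], [5,8], [6,10], [7,8], [9,10]
  2-simplices (12): [0,2,9], [0,6,10], [0,9,10], [1,4,5], [1,4,8], [1,5,8], [2,3,9], [2,3,10], [2,6,10], [4,5,7], [4,7,8], [5,7,8]

giving chain groups C_0 ≅ Z^11, C_1 ≅ Z^21, C_2 ≅ Z^12.

∂_1: C_1 → C_0 is given by ∂[p,q] = [q] − [p].
As a 11×21 matrix over Z this has rank 9, with invariant factors (1,1,1,1,1,1,1,1,1).

Boundary ∂_2: C_2 → C_1 sends each 2-simplex [p,q,r] to [q,r] − [p,r] + [p,q]. For instance
  ∂[5,7,8] = [7,8] − [5,8] + [5,7],
  ∂[4,7,8] = [7,8] − [4,8] + [4,7].
The resulting 21×12 matrix has rank 11, and its Smith normal form has invariant factors (1,1,1,1,1,1,1,1,1,1,1).

Computing H_k = (kernel of ∂_k) / (image of ∂_{k+1}):

  H_0: rank C_0 − rank ∂_1 = 11 − 9 = 2, and the invariant factors of ∂_1 are all 1, so H_0 ≅ Z^2.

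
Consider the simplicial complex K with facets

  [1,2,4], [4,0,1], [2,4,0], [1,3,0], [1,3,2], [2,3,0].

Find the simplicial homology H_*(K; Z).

Fix the vertex order 0 < 1 < 2 < 3 < 4 and write every simplex with vertices in increasing order. Then dim K = 2 and the simplices of K are:

  0-simplices (5): [0], [1], [2], [3], [4]
  1-simplices (9): [0,1], [0,2], [0,3], [0,4], [1,2], [1,3], [1,4], [2,3], [2,4]
  2-simplices (6): [0,1,3], [0,1,4], [0,2,3], [0,2,4], [1,2,3], [1,2,4]

so the chain groups are C_0 ≅ Z^5, C_1 ≅ Z^9, C_2 ≅ Z^6.

Boundary ∂_1: C_1 → C_0 maps an edge to its endpoints' difference, ∂[p,q] = q − p. For instance
  ∂[0,2] = [2] − [0].
As a 5×9 matrix over Z this has rank 4, with invariant factors (1,1,1,1).

The boundary map ∂_2: C_2 → C_1 maps a triangle to the signed sum of its edges. For instance
  ∂[1,2,4] = [2,4] − [1,4] + [1,2],
  ∂[0,2,3] = [2,3] − [0,3] + [0,2].
As a 9×6 matrix over Z this has rank 5, with invariant factors (1,1,1,1,1).

From H_k ≅ ker(∂_k) / im(∂_{k+1}) we obtain:

  H_0: rank C_0 − rank ∂_1 = 5 − 4 = 1, and the invariant factors of ∂_1 are all 1, so H_0 = Z.
  H_1: rank ker ∂_1 − rank ∂_2 = (9 − 4) − 5 = 0, and the invariant factors of ∂_2 are all 1, so H_1 = 0.
  H_2: rank ker ∂_2 − rank ∂_3 = (6 − 5) − 0 = 1, and there is no ∂_3, so H_2 = Z.

As a check, the Euler characteristic is 5 − 9 + 6 = 2, which agrees with 1 − 0 + 1 = 2.
(K is a triangulation of the 2-sphere S^2.)

H_0 = Z,  H_1 = 0,  H_2 = Z.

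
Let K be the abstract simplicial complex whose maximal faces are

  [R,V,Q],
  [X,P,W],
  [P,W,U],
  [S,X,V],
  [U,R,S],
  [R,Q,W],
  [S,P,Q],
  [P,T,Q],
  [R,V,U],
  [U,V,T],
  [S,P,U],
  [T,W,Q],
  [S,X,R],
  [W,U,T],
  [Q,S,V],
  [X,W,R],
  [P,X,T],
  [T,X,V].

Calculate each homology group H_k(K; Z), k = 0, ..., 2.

H_0 = Z,  H_1 = Z ⊕ Z/2,  H_2 = 0.

Fix the vertex order P < Q < R < S < T < U < V < W < X and write every simplex with vertices in increasing order. Then dim K = 2 and the simplices of K are:

  0-simplices (9): P, Q, R, S, T, U, V, W, X
  1-simplices (27): PQ, PS, PT, PU, PW, PX, QR, QS, QT, QV, QW, RS, RU, RV, RW, RX, SU, SV, SX, TU, TV, TW, TX, UV, UW, VX, WX
  2-simplices (18): PQS, PQT, PSU, PTX, PUW, PWX, QRV, QRW, QSV, QTW, RSU, RSX, RUV, RWX, SVX, TUV, TUW, TVX

so the chain groups are C_0 ≅ Z^9, C_1 ≅ Z^27, C_2 ≅ Z^18.

∂_1: C_1 → C_0 is given by ∂[p,q] = [q] − [p]. For instance
  ∂UW = W − U.
As a 9×27 matrix over Z this has rank 8, with invariant factors (1,1,1,1,1,1,1,1).

The boundary map ∂_2: C_2 → C_1 sends each 2-simplex [p,q,r] to [q,r] − [p,r] + [p,q]. For instance
  ∂RSX = SX − RX + RS,
  ∂TVX = VX − TX + TV.
As a 27×18 matrix over Z this has rank 18, with invariant factors (1,1,1,1,1,1,1,1,1,1,1,1,1,1,1,1,1,2).

Now H_k = ker ∂_k / im ∂_{k+1}, so:

  H_0: rank C_0 − rank ∂_1 = 9 − 8 = 1, and the invariant factors of ∂_1 are all 1, so H_0 = Z.
  H_1: rank ker ∂_1 − rank ∂_2 = (27 − 8) − 18 = 1, and ∂_2 has invariant factor 2 > 1, so H_1 = Z ⊕ Z/2.
  H_2: rank ker ∂_2 − rank ∂_3 = (18 − 18) − 0 = 0, and there is no ∂_3, so H_2 = 0.

(K is a triangulation of the Klein bottle.)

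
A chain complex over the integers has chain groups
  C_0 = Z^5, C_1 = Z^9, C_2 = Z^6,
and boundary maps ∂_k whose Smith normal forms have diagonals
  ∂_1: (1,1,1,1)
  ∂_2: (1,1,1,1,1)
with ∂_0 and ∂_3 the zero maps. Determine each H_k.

H_0 = Z,  H_1 = 0,  H_2 = Z.

H_0: b_0 = 5 − 0 − 4 = 1; torsion from ∂_1 factors > 1: none. So H_0 = Z.
H_1: b_1 = 9 − 4 − 5 = 0; torsion from ∂_2 factors > 1: none. So H_1 = 0.
H_2: b_2 = 6 − 5 − 0 = 1; torsion from ∂_3 factors > 1: none. So H_2 = Z.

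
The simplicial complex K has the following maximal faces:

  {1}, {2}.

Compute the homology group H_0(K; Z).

H_0 = Z^2.

Take the total order 1 < 2 on the vertex set. Then K (dimension 0) consists of the simplices:

  0-simplices (2): [1], [2]

so the chain groups are C_0 ≅ Z^2.

Now H_k = ker ∂_k / im ∂_{k+1}, so:

  H_0: rank C_0 − rank ∂_1 = 2 − 0 = 2, and there is no ∂_1, so H_0 = Z^2.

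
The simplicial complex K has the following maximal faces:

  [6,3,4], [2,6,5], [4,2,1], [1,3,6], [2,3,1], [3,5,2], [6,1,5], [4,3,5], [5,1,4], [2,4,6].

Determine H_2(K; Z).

Take the total order 1 < 2 < 3 < 4 < 5 < 6 on the vertex set. Then K (dimension 2) consists of the simplices:

  0-simplices (6): [1], [2], [3], [4], [5], [6]
  1-simplices (15): [1,2], [1,3], [1,4], [1,5], [1,6], [2,3], [2,4], [2,5], [2,6], [3,4], [3,5], [3,6], [4,5], [4,6], [5,6]
  2-simplices (10): [1,2,3], [1,2,4], [1,3,6], [1,4,5], [1,5,6], [2,3,5], [2,4,6], [2,5,6], [3,4,5], [3,4,6]

so the chain groups are C_0 ≅ Z^6, C_1 ≅ Z^15, C_2 ≅ Z^10.

∂_1: C_1 → C_0 sends each edge [p,q] (with p < q) to q − p. For instance
  ∂[2,6] = [6] − [2].
The resulting 6×15 matrix has rank 5, and its Smith normal form has invariant factors (1,1,1,1,1).

Boundary ∂_2: C_2 → C_1 acts by ∂[p,q,r] = [q,r] − [p,r] + [p,q]. For instance
  ∂[2,4,6] = [4,6] − [2,6] + [2,4],
  ∂[1,4,5] = [4,5] − [1,5] + [1,4].
The resulting 15×10 matrix has rank 10, and its Smith normal form has invariant factors (1,1,1,1,1,1,1,1,1,2).

Now H_k = ker ∂_k / im ∂_{k+1}, so:

  H_2: rank ker ∂_2 − rank ∂_3 = (10 − 10) − 0 = 0, and there is no ∂_3, so H_2 ≅ 0.

(K is a triangulation of the real projective plane RP^2.)

H_2 ≅ 0.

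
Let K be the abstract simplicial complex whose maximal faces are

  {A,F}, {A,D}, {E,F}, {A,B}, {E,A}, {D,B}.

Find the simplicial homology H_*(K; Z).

H_0 ≅ Z,  H_1 ≅ Z^2.

Take the total order A < B < D < E < F on the vertex set. Then K (dimension 1) consists of the simplices:

  0-simplices (5): A, B, D, E, F
  1-simplices (6): AB, AD, AE, AF, BD, EF

Hence C_0 ≅ Z^5, C_1 ≅ Z^6.

Boundary ∂_1: C_1 → C_0 maps an edge to its endpoints' difference, ∂[p,q] = q − p.
As a 5×6 matrix over Z this has rank 4, with invariant factors (1,1,1,1).

From H_k ≅ ker(∂_k) / im(∂_{k+1}) we obtain:

  H_0: rank C_0 − rank ∂_1 = 5 − 4 = 1, and the invariant factors of ∂_1 are all 1, so H_0 = Z.
  H_1: rank ker ∂_1 − rank ∂_2 = (6 − 4) − 0 = 2, and there is no ∂_2, so H_1 = Z^2.

As a check, the Euler characteristic is 5 − 6 = -1, which agrees with 1 − 2 = -1.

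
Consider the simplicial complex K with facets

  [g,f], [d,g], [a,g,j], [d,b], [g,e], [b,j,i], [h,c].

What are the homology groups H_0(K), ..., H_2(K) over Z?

Fix the vertex order a < b < c < d < e < f < g < h < i < j and write every simplex with vertices in increasing order. Then dim K = 2 and the simplices of K are:

  0-simplices (10): a, b, c, d, e, f, g, h, i, j
  1-simplices (11): ag, aj, bd, bi, bj, ch, dg, eg, fg, gj, ij
  2-simplices (2): agj, bij

giving chain groups C_0 ≅ Z^10, C_1 ≅ Z^11, C_2 ≅ Z^2.

Boundary ∂_1: C_1 → C_0 sends each edge [p,q] (with p < q) to q − p. For instance
  ∂dg = g − d.
The resulting 10×11 matrix has rank 8, and its Smith normal form has invariant factors (1,1,1,1,1,1,1,1).

Boundary ∂_2: C_2 → C_1 maps a triangle to the signed sum of its edges. For instance
  ∂agj = gj − aj + ag,
  ∂bij = ij − bj + bi.
The 11×2 boundary matrix has rank 2 and Smith normal form diag(1,1).

Now H_k = ker ∂_k / im ∂_{k+1}, so:

  H_0: rank C_0 − rank ∂_1 = 10 − 8 = 2, and the invariant factors of ∂_1 are all 1, so H_0 ≅ Z^2.
  H_1: rank ker ∂_1 − rank ∂_2 = (11 − 8) − 2 = 1, and the invariant factors of ∂_2 are all 1, so H_1 ≅ Z.
  H_2: rank ker ∂_2 − rank ∂_3 = (2 − 2) − 0 = 0, and there is no ∂_3, so H_2 ≅ 0.

As a check, the Euler characteristic is 10 − 11 + 2 = 1, which agrees with 2 − 1 + 0 = 1.

H_0 = Z^2,  H_1 = Z,  H_2 = 0.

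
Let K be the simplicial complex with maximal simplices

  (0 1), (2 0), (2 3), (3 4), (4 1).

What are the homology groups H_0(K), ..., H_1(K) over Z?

H_0 ≅ Z,  H_1 ≅ Z.

K has 5 vertices, 5 edges.
rank ∂_0 = 0, rank ∂_1 = 4 ⇒ b_0 = 5 − 0 − 4 = 1; all invariant factors of ∂_1 are 1 so no torsion. So H_0 ≅ Z.
rank ∂_1 = 4, rank ∂_2 = 0 ⇒ b_1 = 5 − 4 − 0 = 1. So H_1 ≅ Z.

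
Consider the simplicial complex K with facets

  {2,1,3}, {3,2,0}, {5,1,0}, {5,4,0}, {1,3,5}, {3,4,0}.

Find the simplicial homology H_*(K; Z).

H_0 ≅ Z,  H_1 ≅ Z,  H_2 = 0.

Take the total order 0 < 1 < 2 < 3 < 4 < 5 on the vertex set. Then K (dimension 2) consists of the simplices:

  0-simplices (6): [0], [1], [2], [3], [4], [5]
  1-simplices (12): [0,1], [0,2], [0,3], [0,4], [0,5], [1,2], [1,3], [1,5], [2,3], [3,4], [3,5], [4,5]
  2-simplices (6): [0,1,5], [0,2,3], [0,3,4], [0,4,5], [1,2,3], [1,3,5]

so the chain groups are C_0 ≅ Z^6, C_1 ≅ Z^12, C_2 ≅ Z^6.

Boundary ∂_1: C_1 → C_0 is given by ∂[p,q] = [q] − [p]. For instance
  ∂[0,5] = [5] − [0].
This gives a 6×12 integer matrix of rank 5; reducing to Smith normal form yields diagonal entries (1,1,1,1,1).

Boundary ∂_2: C_2 → C_1 sends each 2-simplex [p,q,r] to [q,r] − [p,r] + [p,q]. For instance
  ∂[0,3,4] = [3,4] − [0,4] + [0,3],
  ∂[0,2,3] = [2,3] − [0,3] + [0,2].
The resulting 12×6 matrix has rank 6, and its Smith normal form has invariant factors (1,1,1,1,1,1).

From H_k ≅ ker(∂_k) / im(∂_{k+1}) we obtain:

  H_0: rank C_0 − rank ∂_1 = 6 − 5 = 1, and the invariant factors of ∂_1 are all 1, so H_0 ≅ Z.
  H_1: rank ker ∂_1 − rank ∂_2 = (12 − 5) − 6 = 1, and the invariant factors of ∂_2 are all 1, so H_1 ≅ Z.
  H_2: rank ker ∂_2 − rank ∂_3 = (6 − 6) − 0 = 0, and there is no ∂_3, so H_2 ≅ 0.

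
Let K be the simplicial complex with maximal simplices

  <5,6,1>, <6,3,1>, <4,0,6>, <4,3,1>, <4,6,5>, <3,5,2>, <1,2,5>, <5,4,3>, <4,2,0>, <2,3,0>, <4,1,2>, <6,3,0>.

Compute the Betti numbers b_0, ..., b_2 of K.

b_0 = 1, b_1 = 0, b_2 = 0.

Order the vertices as 0 < 1 < 2 < 3 < 4 < 5 < 6. Listing each simplex with vertices in this order, K has dimension 2 with simplices:

  0-simplices (7): [0], [1], [2], [3], [4], [5], [6]
  1-simplices (18): [0,2], [0,3], [0,4], [0,6], [1,2], [1,3], [1,4], [1,5], [1,6], [2,3], [2,4], [2,5], [3,4], [3,5], [3,6], [4,5], [4,6], [5,6]
  2-simplices (12): [0,2,3], [0,2,4], [0,3,6], [0,4,6], [1,2,4], [1,2,5], [1,3,4], [1,3,6], [1,5,6], [2,3,5], [3,4,5], [4,5,6]

so the chain groups are C_0 ≅ Z^7, C_1 ≅ Z^18, C_2 ≅ Z^12.

∂_1: C_1 → C_0 sends each edge [p,q] (with p < q) to q − p. For instance
  ∂[1,6] = [6] − [1].
As a 7×18 matrix over Z this has rank 6, with invariant factors (1,1,1,1,1,1).

Boundary ∂_2: C_2 → C_1 maps a triangle to the signed sum of its edges. For instance
  ∂[3,4,5] = [4,5] − [3,5] + [3,4],
  ∂[1,5,6] = [5,6] − [1,6] + [1,5].
This gives a 18×12 integer matrix of rank 12; reducing to Smith normal form yields diagonal entries (1,1,1,1,1,1,1,1,1,1,1,2).

Reading off H_k = ker ∂_k / im ∂_{k+1}:

  H_0: rank C_0 − rank ∂_1 = 7 − 6 = 1, and the invariant factors of ∂_1 are all 1, so H_0 = Z.
  H_1: rank ker ∂_1 − rank ∂_2 = (18 − 6) − 12 = 0, and ∂_2 has invariant factor 2 > 1, so H_1 = Z_2.
  H_2: rank ker ∂_2 − rank ∂_3 = (12 − 12) − 0 = 0, and there is no ∂_3, so H_2 = 0.

As a check, the Euler characteristic is 7 − 18 + 12 = 1, which agrees with 1 − 0 + 0 = 1.

Hence the Betti numbers are b_0 = 1, b_1 = 0, b_2 = 0.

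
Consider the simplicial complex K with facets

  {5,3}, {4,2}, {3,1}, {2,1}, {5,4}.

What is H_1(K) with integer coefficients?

H_1 ≅ Z.

Take the total order 1 < 2 < 3 < 4 < 5 on the vertex set. Then K (dimension 1) consists of the simplices:

  0-simplices (5): [1], [2], [3], [4], [5]
  1-simplices (5): [1,2], [1,3], [2,4], [3,5], [4,5]

Hence C_0 ≅ Z^5, C_1 ≅ Z^5.

The boundary map ∂_1: C_1 → C_0 maps an edge to its endpoints' difference, ∂[p,q] = q − p.
As a 5×5 matrix over Z this has rank 4, with invariant factors (1,1,1,1).

From H_k ≅ ker(∂_k) / im(∂_{k+1}) we obtain:

  H_1: rank ker ∂_1 − rank ∂_2 = (5 − 4) − 0 = 1, and there is no ∂_2, so H_1 ≅ Z.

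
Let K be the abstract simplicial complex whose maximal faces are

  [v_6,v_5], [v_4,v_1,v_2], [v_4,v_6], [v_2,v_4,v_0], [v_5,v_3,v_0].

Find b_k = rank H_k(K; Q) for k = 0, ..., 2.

Order the vertices as v_0 < v_1 < v_2 < v_3 < v_4 < v_5 < v_6. Listing each simplex with vertices in this order, K has dimension 2 with simplices:

  0-simplices (7): [v_0], [v_1], [v_2], [v_3], [v_4], [v_5], [v_6]
  1-simplices (10): [v_0,v_2], [v_0,v_3], [v_0,v_4], [v_0,v_5], [v_1,v_2], [v_1,v_4], [v_2,v_4], [v_3,v_5], [v_4,v_6], [v_5,v_6]
  2-simplices (3): [v_0,v_2,v_4], [v_0,v_3,v_5], [v_1,v_2,v_4]

giving chain groups C_0 ≅ Z^7, C_1 ≅ Z^10, C_2 ≅ Z^3.

Boundary ∂_1: C_1 → C_0 maps an edge to its endpoints' difference, ∂[p,q] = q − p. For instance
  ∂[v_3,v_5] = [v_5] − [v_3].
The resulting 7×10 matrix has rank 6, and its Smith normal form has invariant factors (1,1,1,1,1,1).

Boundary ∂_2: C_2 → C_1 maps a triangle to the signed sum of its edges. For instance
  ∂[v_0,v_3,v_5] = [v_3,v_5] − [v_0,v_5] + [v_0,v_3],
  ∂[v_1,v_2,v_4] = [v_2,v_4] − [v_1,v_4] + [v_1,v_2].
The resulting 10×3 matrix has rank 3, and its Smith normal form has invariant factors (1,1,1).

Now H_k = ker ∂_k / im ∂_{k+1}, so:

  H_0: rank C_0 − rank ∂_1 = 7 − 6 = 1, and the invariant factors of ∂_1 are all 1, so H_0 ≅ Z.
  H_1: rank ker ∂_1 − rank ∂_2 = (10 − 6) − 3 = 1, and the invariant factors of ∂_2 are all 1, so H_1 ≅ Z.
  H_2: rank ker ∂_2 − rank ∂_3 = (3 − 3) − 0 = 0, and there is no ∂_3, so H_2 ≅ 0.

Hence the Betti numbers are b_0 = 1, b_1 = 1, b_2 = 0.

b_0 = 1, b_1 = 1, b_2 = 0.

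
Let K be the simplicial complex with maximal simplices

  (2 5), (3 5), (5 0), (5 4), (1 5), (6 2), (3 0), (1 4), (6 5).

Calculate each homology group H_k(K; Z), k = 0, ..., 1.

H_0 = Z,  H_1 = Z^3.

Order the vertices as 0 < 1 < 2 < 3 < 4 < 5 < 6. Listing each simplex with vertices in this order, K has dimension 1 with simplices:

  0-simplices (7): [0], [1], [2], [3], [4], [5], [6]
  1-simplices (9): [0,3], [0,5], [1,4], [1,5], [2,5], [2,6], [3,5], [4,5], [5,6]

so the chain groups are C_0 ≅ Z^7, C_1 ≅ Z^9.

The boundary map ∂_1: C_1 → C_0 is given by ∂[p,q] = [q] − [p].
This gives a 7×9 integer matrix of rank 6; reducing to Smith normal form yields diagonal entries (1,1,1,1,1,1).

From H_k ≅ ker(∂_k) / im(∂_{k+1}) we obtain:

  H_0: rank C_0 − rank ∂_1 = 7 − 6 = 1, and the invariant factors of ∂_1 are all 1, so H_0 ≅ Z.
  H_1: rank ker ∂_1 − rank ∂_2 = (9 − 6) − 0 = 3, and there is no ∂_2, so H_1 ≅ Z^3.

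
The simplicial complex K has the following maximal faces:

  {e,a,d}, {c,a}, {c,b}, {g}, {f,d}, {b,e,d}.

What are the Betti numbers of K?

b_0 = 2, b_1 = 1, b_2 = 0.

Fix the vertex order a < b < c < d < e < f < g and write every simplex with vertices in increasing order. Then dim K = 2 and the simplices of K are:

  0-simplices (7): a, b, c, d, e, f, g
  1-simplices (8): ac, ad, ae, bc, bd, be, de, df
  2-simplices (2): ade, bde

Hence C_0 ≅ Z^7, C_1 ≅ Z^8, C_2 ≅ Z^2.

The boundary map ∂_1: C_1 → C_0 sends each edge [p,q] (with p < q) to q − p. For instance
  ∂bd = d − b.
This gives a 7×8 integer matrix of rank 5; reducing to Smith normal form yields diagonal entries (1,1,1,1,1).

Boundary ∂_2: C_2 → C_1 acts by ∂[p,q,r] = [q,r] − [p,r] + [p,q]. For instance
  ∂ade = de − ae + ad,
  ∂bde = de − be + bd.
This gives a 8×2 integer matrix of rank 2; reducing to Smith normal form yields diagonal entries (1,1).

From H_k ≅ ker(∂_k) / im(∂_{k+1}) we obtain:

  H_0: rank C_0 − rank ∂_1 = 7 − 5 = 2, and the invariant factors of ∂_1 are all 1, so H_0 = Z^2.
  H_1: rank ker ∂_1 − rank ∂_2 = (8 − 5) − 2 = 1, and the invariant factors of ∂_2 are all 1, so H_1 = Z.
  H_2: rank ker ∂_2 − rank ∂_3 = (2 − 2) − 0 = 0, and there is no ∂_3, so H_2 = 0.

As a check, the Euler characteristic is 7 − 8 + 2 = 1, which agrees with 2 − 1 + 0 = 1.

Hence the Betti numbers are b_0 = 2, b_1 = 1, b_2 = 0.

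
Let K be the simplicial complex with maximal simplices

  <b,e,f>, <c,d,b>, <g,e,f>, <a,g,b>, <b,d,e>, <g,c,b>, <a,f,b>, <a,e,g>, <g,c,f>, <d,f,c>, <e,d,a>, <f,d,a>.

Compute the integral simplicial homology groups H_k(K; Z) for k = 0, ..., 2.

Fix the vertex order a < b < c < d < e < f < g and write every simplex with vertices in increasing order. Then dim K = 2 and the simplices of K are:

  0-simplices (7): a, b, c, d, e, f, g
  1-simplices (18): ab, ad, ae, af, ag, bc, bd, be, bf, bg, cd, cf, cg, de, df, ef, eg, fg
  2-simplices (12): abf, abg, ade, adf, aeg, bcd, bcg, bde, bef, cdf, cfg, efg

so the chain groups are C_0 ≅ Z^7, C_1 ≅ Z^18, C_2 ≅ Z^12.

The boundary map ∂_1: C_1 → C_0 maps an edge to its endpoints' difference, ∂[p,q] = q − p.
As a 7×18 matrix over Z this has rank 6, with invariant factors (1,1,1,1,1,1).

The boundary map ∂_2: C_2 → C_1 maps a triangle to the signed sum of its edges. For instance
  ∂cfg = fg − cg + cf,
  ∂ade = de − ae + ad.
The resulting 18×12 matrix has rank 12, and its Smith normal form has invariant factors (1,1,1,1,1,1,1,1,1,1,1,2).

Now H_k = ker ∂_k / im ∂_{k+1}, so:

  H_0: rank C_0 − rank ∂_1 = 7 − 6 = 1, and the invariant factors of ∂_1 are all 1, so H_0 ≅ Z.
  H_1: rank ker ∂_1 − rank ∂_2 = (18 − 6) − 12 = 0, and ∂_2 has invariant factor 2 > 1, so H_1 ≅ Z/2.
  H_2: rank ker ∂_2 − rank ∂_3 = (12 − 12) − 0 = 0, and there is no ∂_3, so H_2 ≅ 0.

H_0 = Z,  H_1 = Z/2,  H_2 = 0.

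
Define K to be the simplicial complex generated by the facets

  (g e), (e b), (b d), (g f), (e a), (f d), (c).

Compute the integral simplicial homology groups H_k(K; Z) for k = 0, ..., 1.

We work with the vertex ordering a < b < c < d < e < f < g. The simplices of K, each written with vertices in increasing order, are:

  0-simplices (7): a, b, c, d, e, f, g
  1-simplices (6): ae, bd, be, df, eg, fg

so the chain groups are C_0 ≅ Z^7, C_1 ≅ Z^6.

Boundary ∂_1: C_1 → C_0 sends each edge [p,q] (with p < q) to q − p.
As a 7×6 matrix over Z this has rank 5, with invariant factors (1,1,1,1,1).

Reading off H_k = ker ∂_k / im ∂_{k+1}:

  H_0: rank C_0 − rank ∂_1 = 7 − 5 = 2, and the invariant factors of ∂_1 are all 1, so H_0 = Z^2.
  H_1: rank ker ∂_1 − rank ∂_2 = (6 − 5) − 0 = 1, and there is no ∂_2, so H_1 = Z.

H_0 ≅ Z^2,  H_1 ≅ Z.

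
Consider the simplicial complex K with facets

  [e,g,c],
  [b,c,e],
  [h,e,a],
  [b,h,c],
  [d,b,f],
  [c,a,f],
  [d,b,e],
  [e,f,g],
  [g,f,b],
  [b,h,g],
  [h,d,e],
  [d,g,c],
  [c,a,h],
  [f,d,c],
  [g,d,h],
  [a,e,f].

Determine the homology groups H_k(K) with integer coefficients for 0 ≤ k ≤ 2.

H_0 = Z,  H_1 = Z^2,  H_2 = Z.

Fix the vertex order a < b < c < d < e < f < g < h and write every simplex with vertices in increasing order. Then dim K = 2 and the simplices of K are:

  0-simplices (8): a, b, c, d, e, f, g, h
  1-simplices (24): ac, ae, af, ah, bc, bd, be, bf, bg, bh, cd, ce, cf, cg, ch, de, df, dg, dh, ef, eg, eh, fg, gh
  2-simplices (16): acf, ach, aef, aeh, bce, bch, bde, bdf, bfg, bgh, cdf, cdg, ceg, deh, dgh, efg

Hence C_0 ≅ Z^8, C_1 ≅ Z^24, C_2 ≅ Z^16.

The boundary map ∂_1: C_1 → C_0 maps an edge to its endpoints' difference, ∂[p,q] = q − p. For instance
  ∂dh = h − d.
As a 8×24 matrix over Z this has rank 7, with invariant factors (1,1,1,1,1,1,1).

Boundary ∂_2: C_2 → C_1 acts by ∂[p,q,r] = [q,r] − [p,r] + [p,q]. For instance
  ∂ach = ch − ah + ac,
  ∂deh = eh − dh + de.
This gives a 24×16 integer matrix of rank 15; reducing to Smith normal form yields diagonal entries (1,1,1,1,1,1,1,1,1,1,1,1,1,1,1).

Computing H_k = (kernel of ∂_k) / (image of ∂_{k+1}):

  H_0: rank C_0 − rank ∂_1 = 8 − 7 = 1, and the invariant factors of ∂_1 are all 1, so H_0 ≅ Z.
  H_1: rank ker ∂_1 − rank ∂_2 = (24 − 7) − 15 = 2, and the invariant factors of ∂_2 are all 1, so H_1 ≅ Z^2.
  H_2: rank ker ∂_2 − rank ∂_3 = (16 − 15) − 0 = 1, and there is no ∂_3, so H_2 ≅ Z.

(K is a triangulation of the torus T^2.)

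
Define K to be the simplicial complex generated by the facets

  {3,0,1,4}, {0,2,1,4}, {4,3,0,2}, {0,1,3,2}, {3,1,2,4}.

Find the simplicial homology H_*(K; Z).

K has 5 vertices, 10 edges, 10 triangles, 5 3-simplices.
rank ∂_0 = 0, rank ∂_1 = 4 ⇒ b_0 = 5 − 0 − 4 = 1; all invariant factors of ∂_1 are 1 so no torsion. So H_0 ≅ Z.
rank ∂_1 = 4, rank ∂_2 = 6 ⇒ b_1 = 10 − 4 − 6 = 0; all invariant factors of ∂_2 are 1 so no torsion. So H_1 ≅ 0.
rank ∂_2 = 6, rank ∂_3 = 4 ⇒ b_2 = 10 − 6 − 4 = 0; all invariant factors of ∂_3 are 1 so no torsion. So H_2 ≅ 0.
rank ∂_3 = 4, rank ∂_4 = 0 ⇒ b_3 = 5 − 4 − 0 = 1. So H_3 ≅ Z.

H_0 ≅ Z,  H_1 = 0,  H_2 = 0,  H_3 ≅ Z.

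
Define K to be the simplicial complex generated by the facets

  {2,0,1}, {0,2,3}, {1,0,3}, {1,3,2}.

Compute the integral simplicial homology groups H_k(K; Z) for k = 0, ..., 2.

Order the vertices as 0 < 1 < 2 < 3. Listing each simplex with vertices in this order, K has dimension 2 with simplices:

  0-simplices (4): [0], [1], [2], [3]
  1-simplices (6): [0,1], [0,2], [0,3], [1,2], [1,3], [2,3]
  2-simplices (4): [0,1,2], [0,1,3], [0,2,3], [1,2,3]

so the chain groups are C_0 ≅ Z^4, C_1 ≅ Z^6, C_2 ≅ Z^4.

The boundary map ∂_1: C_1 → C_0 maps an edge to its endpoints' difference, ∂[p,q] = q − p. For instance
  ∂[1,2] = [2] − [1].
The resulting 4×6 matrix has rank 3, and its Smith normal form has invariant factors (1,1,1).

∂_2: C_2 → C_1 maps a triangle to the signed sum of its edges. For instance
  ∂[1,2,3] = [2,3] − [1,3] + [1,2],
  ∂[0,2,3] = [2,3] − [0,3] + [0,2].
The 6×4 boundary matrix has rank 3 and Smith normal form diag(1,1,1).

Reading off H_k = ker ∂_k / im ∂_{k+1}:

  H_0: rank C_0 − rank ∂_1 = 4 − 3 = 1, and the invariant factors of ∂_1 are all 1, so H_0 = Z.
  H_1: rank ker ∂_1 − rank ∂_2 = (6 − 3) − 3 = 0, and the invariant factors of ∂_2 are all 1, so H_1 = 0.
  H_2: rank ker ∂_2 − rank ∂_3 = (4 − 3) − 0 = 1, and there is no ∂_3, so H_2 = Z.

As a check, the Euler characteristic is 4 − 6 + 4 = 2, which agrees with 1 − 0 + 1 = 2.

H_0 = Z,  H_1 = 0,  H_2 = Z.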